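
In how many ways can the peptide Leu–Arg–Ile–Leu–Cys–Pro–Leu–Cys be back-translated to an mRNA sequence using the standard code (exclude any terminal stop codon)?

62208

Leu: 6 codons.
Arg: 6 codons.
Ile: 3 codons.
Leu: 6 codons.
Cys: 2 codons.
Pro: 4 codons.
Leu: 6 codons.
Cys: 2 codons.
6 × 6 × 3 × 6 × 2 × 4 × 6 × 2 = 62208.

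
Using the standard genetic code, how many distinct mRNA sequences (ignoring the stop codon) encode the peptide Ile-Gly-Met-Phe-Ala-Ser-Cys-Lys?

Ile: 3 codons.
Gly: 4 codons.
Met: 1 codon.
Phe: 2 codons.
Ala: 4 codons.
Ser: 6 codons.
Cys: 2 codons.
Lys: 2 codons.
3 × 4 × 1 × 2 × 4 × 6 × 2 × 2 = 2304.

2304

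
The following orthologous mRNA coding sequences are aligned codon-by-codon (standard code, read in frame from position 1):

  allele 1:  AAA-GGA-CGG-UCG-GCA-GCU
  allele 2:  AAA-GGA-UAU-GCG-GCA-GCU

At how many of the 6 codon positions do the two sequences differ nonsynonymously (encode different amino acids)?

2

Codon 1: AAA Lys / AAA Lys — identical.
Codon 2: GGA Gly / GGA Gly — identical.
Codon 3: CGG Arg / UAU Tyr — nonsynonymous.
Codon 4: UCG Ser / GCG Ala — nonsynonymous.
Codon 5: GCA Ala / GCA Ala — identical.
Codon 6: GCU Ala / GCU Ala — identical.
Nonsynonymous differences: 2.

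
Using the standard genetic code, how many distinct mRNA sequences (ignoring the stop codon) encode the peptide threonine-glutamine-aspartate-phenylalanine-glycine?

128

Thr: 4 codons.
Gln: 2 codons.
Asp: 2 codons.
Phe: 2 codons.
Gly: 4 codons.
4 × 2 × 2 × 2 × 4 = 128.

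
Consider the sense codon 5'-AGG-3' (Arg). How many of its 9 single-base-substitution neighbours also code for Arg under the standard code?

Position 1: CGG → 1 synonymous.
Position 2: none → 0 synonymous.
Position 3: AGA → 1 synonymous.
Total: 1 + 0 + 1 = 2.

2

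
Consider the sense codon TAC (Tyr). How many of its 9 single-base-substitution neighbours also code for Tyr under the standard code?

1

Position 1: none → 0 synonymous.
Position 2: none → 0 synonymous.
Position 3: TAT → 1 synonymous.
Total: 0 + 0 + 1 = 1.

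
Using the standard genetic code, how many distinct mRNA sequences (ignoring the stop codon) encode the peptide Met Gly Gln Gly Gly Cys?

256

Met: 1 codon.
Gly: 4 codons.
Gln: 2 codons.
Gly: 4 codons.
Gly: 4 codons.
Cys: 2 codons.
1 × 4 × 2 × 4 × 4 × 2 = 256.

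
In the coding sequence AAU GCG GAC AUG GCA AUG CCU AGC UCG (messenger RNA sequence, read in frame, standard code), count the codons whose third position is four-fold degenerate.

Codon 1 AAU (Asn): third position 2-fold.
Codon 2 GCG (Ala): third position 4-fold.
Codon 3 GAC (Asp): third position 2-fold.
Codon 4 AUG (Met): third position 1-fold.
Codon 5 GCA (Ala): third position 4-fold.
Codon 6 AUG (Met): third position 1-fold.
Codon 7 CCU (Pro): third position 4-fold.
Codon 8 AGC (Ser): third position 2-fold.
Codon 9 UCG (Ser): third position 4-fold.
Four-fold degenerate third positions: 4.

4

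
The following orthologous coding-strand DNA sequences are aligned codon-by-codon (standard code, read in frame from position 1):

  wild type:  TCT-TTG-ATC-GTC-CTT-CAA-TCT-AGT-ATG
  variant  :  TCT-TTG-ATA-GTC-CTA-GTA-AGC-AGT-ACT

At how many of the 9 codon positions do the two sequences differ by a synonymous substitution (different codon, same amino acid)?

Codon 1: TCT Ser / TCT Ser — identical.
Codon 2: TTG Leu / TTG Leu — identical.
Codon 3: ATC Ile / ATA Ile — synonymous.
Codon 4: GTC Val / GTC Val — identical.
Codon 5: CTT Leu / CTA Leu — synonymous.
Codon 6: CAA Gln / GTA Val — nonsynonymous.
Codon 7: TCT Ser / AGC Ser — synonymous.
Codon 8: AGT Ser / AGT Ser — identical.
Codon 9: ATG Met / ACT Thr — nonsynonymous.
Synonymous differences: 3.

3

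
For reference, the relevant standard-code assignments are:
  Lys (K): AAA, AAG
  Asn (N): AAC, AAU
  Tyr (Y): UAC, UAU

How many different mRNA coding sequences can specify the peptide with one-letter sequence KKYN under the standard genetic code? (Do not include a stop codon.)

16

Lys: 2 codons.
Lys: 2 codons.
Tyr: 2 codons.
Asn: 2 codons.
2 × 2 × 2 × 2 = 16.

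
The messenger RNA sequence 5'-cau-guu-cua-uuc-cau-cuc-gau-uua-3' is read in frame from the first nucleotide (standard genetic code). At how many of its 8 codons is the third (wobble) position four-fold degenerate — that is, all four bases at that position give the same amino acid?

Codon 1 CAU (His): third position 2-fold.
Codon 2 GUU (Val): third position 4-fold.
Codon 3 CUA (Leu): third position 4-fold.
Codon 4 UUC (Phe): third position 2-fold.
Codon 5 CAU (His): third position 2-fold.
Codon 6 CUC (Leu): third position 4-fold.
Codon 7 GAU (Asp): third position 2-fold.
Codon 8 UUA (Leu): third position 2-fold.
Four-fold degenerate third positions: 3.

3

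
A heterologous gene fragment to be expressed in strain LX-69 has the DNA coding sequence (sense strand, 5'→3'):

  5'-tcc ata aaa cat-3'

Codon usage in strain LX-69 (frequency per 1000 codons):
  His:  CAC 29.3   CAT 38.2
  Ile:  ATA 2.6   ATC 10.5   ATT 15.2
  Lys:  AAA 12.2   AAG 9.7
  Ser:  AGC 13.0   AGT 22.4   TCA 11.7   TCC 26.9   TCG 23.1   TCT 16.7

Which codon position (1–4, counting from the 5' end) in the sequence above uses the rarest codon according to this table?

Codon 1 TCC (Ser): 26.9 per 1000.
Codon 2 ATA (Ile): 2.6 per 1000.
Codon 3 AAA (Lys): 12.2 per 1000.
Codon 4 CAT (His): 38.2 per 1000.
Lowest frequency is 2.6 at codon 2.

2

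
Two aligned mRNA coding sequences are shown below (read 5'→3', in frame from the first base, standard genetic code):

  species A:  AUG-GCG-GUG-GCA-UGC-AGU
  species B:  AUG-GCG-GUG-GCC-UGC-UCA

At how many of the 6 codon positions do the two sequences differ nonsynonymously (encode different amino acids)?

Codon 1: AUG Met / AUG Met — identical.
Codon 2: GCG Ala / GCG Ala — identical.
Codon 3: GUG Val / GUG Val — identical.
Codon 4: GCA Ala / GCC Ala — synonymous.
Codon 5: UGC Cys / UGC Cys — identical.
Codon 6: AGU Ser / UCA Ser — synonymous.
Nonsynonymous differences: 0.

0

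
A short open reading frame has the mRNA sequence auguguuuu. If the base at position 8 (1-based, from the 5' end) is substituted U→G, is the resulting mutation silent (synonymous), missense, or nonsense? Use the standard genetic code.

missense

Position 8 falls in codon 3: UUU → Phe.
After the substitution the codon is UGU → Cys.
Phe ≠ Cys, so this is a missense mutation.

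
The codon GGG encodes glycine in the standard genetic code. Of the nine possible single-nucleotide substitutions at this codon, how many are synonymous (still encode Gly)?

Position 1: none → 0 synonymous.
Position 2: none → 0 synonymous.
Position 3: GGU, GGC, GGA → 3 synonymous.
Total: 0 + 0 + 3 = 3.

3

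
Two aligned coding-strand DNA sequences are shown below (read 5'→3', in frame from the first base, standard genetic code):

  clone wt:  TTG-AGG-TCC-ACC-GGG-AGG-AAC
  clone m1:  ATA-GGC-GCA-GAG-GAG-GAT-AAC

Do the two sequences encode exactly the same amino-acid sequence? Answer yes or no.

no

Codon 1: TTG Leu / ATA Ile — nonsynonymous.
Codon 2: AGG Arg / GGC Gly — nonsynonymous.
Codon 3: TCC Ser / GCA Ala — nonsynonymous.
Codon 4: ACC Thr / GAG Glu — nonsynonymous.
Codon 5: GGG Gly / GAG Glu — nonsynonymous.
Codon 6: AGG Arg / GAT Asp — nonsynonymous.
Codon 7: AAC Asn / AAC Asn — identical.
Nonsynonymous differences: 6 → different protein.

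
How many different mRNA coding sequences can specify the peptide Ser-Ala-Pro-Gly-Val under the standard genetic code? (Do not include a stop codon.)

1536

Ser: 6 codons.
Ala: 4 codons.
Pro: 4 codons.
Gly: 4 codons.
Val: 4 codons.
6 × 4 × 4 × 4 × 4 = 1536.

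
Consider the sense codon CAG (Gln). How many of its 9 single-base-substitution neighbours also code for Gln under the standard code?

Position 1: none → 0 synonymous.
Position 2: none → 0 synonymous.
Position 3: CAA → 1 synonymous.
Total: 0 + 0 + 1 = 1.

1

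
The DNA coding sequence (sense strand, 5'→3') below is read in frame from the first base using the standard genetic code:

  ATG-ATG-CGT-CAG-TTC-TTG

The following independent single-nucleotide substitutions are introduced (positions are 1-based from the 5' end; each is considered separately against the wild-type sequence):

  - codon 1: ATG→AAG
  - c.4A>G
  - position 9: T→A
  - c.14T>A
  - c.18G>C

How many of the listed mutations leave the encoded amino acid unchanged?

Codon 1: ATG (Met) → AAG (Lys) — missense.
Codon 2: ATG (Met) → GTG (Val) — missense.
Codon 3: CGT (Arg) → CGA (Arg) — synonymous.
Codon 5: TTC (Phe) → TAC (Tyr) — missense.
Codon 6: TTG (Leu) → TTC (Phe) — missense.
Synonymous: 1 of 5.

1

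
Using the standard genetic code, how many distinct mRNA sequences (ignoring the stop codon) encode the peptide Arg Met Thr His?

Arg: 6 codons.
Met: 1 codon.
Thr: 4 codons.
His: 2 codons.
6 × 1 × 4 × 2 = 48.

48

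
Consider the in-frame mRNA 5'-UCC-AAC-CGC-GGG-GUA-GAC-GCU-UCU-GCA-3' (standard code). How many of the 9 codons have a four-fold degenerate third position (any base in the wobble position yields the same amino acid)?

7

Codon 1 UCC (Ser): third position 4-fold.
Codon 2 AAC (Asn): third position 2-fold.
Codon 3 CGC (Arg): third position 4-fold.
Codon 4 GGG (Gly): third position 4-fold.
Codon 5 GUA (Val): third position 4-fold.
Codon 6 GAC (Asp): third position 2-fold.
Codon 7 GCU (Ala): third position 4-fold.
Codon 8 UCU (Ser): third position 4-fold.
Codon 9 GCA (Ala): third position 4-fold.
Four-fold degenerate third positions: 7.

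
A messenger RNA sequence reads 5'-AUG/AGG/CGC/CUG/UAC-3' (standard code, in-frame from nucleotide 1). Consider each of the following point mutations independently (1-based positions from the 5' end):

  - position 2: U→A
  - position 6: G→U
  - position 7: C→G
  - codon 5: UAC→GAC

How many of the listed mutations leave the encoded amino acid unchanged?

Codon 1: AUG (Met) → AAG (Lys) — missense.
Codon 2: AGG (Arg) → AGU (Ser) — missense.
Codon 3: CGC (Arg) → GGC (Gly) — missense.
Codon 5: UAC (Tyr) → GAC (Asp) — missense.
Synonymous: 0 of 4.

0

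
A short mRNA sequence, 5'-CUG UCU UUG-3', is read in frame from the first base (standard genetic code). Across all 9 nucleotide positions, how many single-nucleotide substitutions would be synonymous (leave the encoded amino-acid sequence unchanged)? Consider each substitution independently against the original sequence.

Codon 1 (CUG, Leu): 4 synonymous substitutions.
Codon 2 (UCU, Ser): 3 synonymous substitutions.
Codon 3 (UUG, Leu): 2 synonymous substitutions.
Total: 4 + 3 + 2 = 9.

9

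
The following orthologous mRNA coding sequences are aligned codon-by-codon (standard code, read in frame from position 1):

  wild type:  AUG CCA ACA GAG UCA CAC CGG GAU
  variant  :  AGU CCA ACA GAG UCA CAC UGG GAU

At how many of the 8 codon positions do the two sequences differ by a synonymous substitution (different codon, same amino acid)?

Codon 1: AUG Met / AGU Ser — nonsynonymous.
Codon 2: CCA Pro / CCA Pro — identical.
Codon 3: ACA Thr / ACA Thr — identical.
Codon 4: GAG Glu / GAG Glu — identical.
Codon 5: UCA Ser / UCA Ser — identical.
Codon 6: CAC His / CAC His — identical.
Codon 7: CGG Arg / UGG Trp — nonsynonymous.
Codon 8: GAU Asp / GAU Asp — identical.
Synonymous differences: 0.

0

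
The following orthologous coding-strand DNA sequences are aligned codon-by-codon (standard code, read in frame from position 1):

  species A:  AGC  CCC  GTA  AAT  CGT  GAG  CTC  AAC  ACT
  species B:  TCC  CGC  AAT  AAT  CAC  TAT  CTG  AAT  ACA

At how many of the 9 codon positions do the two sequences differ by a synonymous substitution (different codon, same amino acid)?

Codon 1: AGC Ser / TCC Ser — synonymous.
Codon 2: CCC Pro / CGC Arg — nonsynonymous.
Codon 3: GTA Val / AAT Asn — nonsynonymous.
Codon 4: AAT Asn / AAT Asn — identical.
Codon 5: CGT Arg / CAC His — nonsynonymous.
Codon 6: GAG Glu / TAT Tyr — nonsynonymous.
Codon 7: CTC Leu / CTG Leu — synonymous.
Codon 8: AAC Asn / AAT Asn — synonymous.
Codon 9: ACT Thr / ACA Thr — synonymous.
Synonymous differences: 4.

4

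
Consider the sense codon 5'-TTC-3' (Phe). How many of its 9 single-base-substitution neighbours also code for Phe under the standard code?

Position 1: none → 0 synonymous.
Position 2: none → 0 synonymous.
Position 3: TTT → 1 synonymous.
Total: 0 + 0 + 1 = 1.

1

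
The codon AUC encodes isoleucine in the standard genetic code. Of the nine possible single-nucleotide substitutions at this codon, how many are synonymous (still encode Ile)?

2

Position 1: none → 0 synonymous.
Position 2: none → 0 synonymous.
Position 3: AUU, AUA → 2 synonymous.
Total: 0 + 0 + 2 = 2.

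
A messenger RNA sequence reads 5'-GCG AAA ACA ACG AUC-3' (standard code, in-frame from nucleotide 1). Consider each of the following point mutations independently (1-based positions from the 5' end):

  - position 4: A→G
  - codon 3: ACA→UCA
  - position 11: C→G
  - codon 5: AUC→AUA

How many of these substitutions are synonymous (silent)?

1

Codon 2: AAA (Lys) → GAA (Glu) — missense.
Codon 3: ACA (Thr) → UCA (Ser) — missense.
Codon 4: ACG (Thr) → AGG (Arg) — missense.
Codon 5: AUC (Ile) → AUA (Ile) — synonymous.
Synonymous: 1 of 4.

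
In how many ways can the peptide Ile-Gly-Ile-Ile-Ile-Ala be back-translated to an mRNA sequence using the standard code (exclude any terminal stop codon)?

1296

Ile: 3 codons.
Gly: 4 codons.
Ile: 3 codons.
Ile: 3 codons.
Ile: 3 codons.
Ala: 4 codons.
3 × 4 × 3 × 3 × 3 × 4 = 1296.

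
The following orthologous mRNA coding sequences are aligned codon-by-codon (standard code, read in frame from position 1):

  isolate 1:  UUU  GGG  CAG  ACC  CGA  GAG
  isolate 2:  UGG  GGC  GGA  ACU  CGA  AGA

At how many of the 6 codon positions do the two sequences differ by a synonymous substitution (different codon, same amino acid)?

Codon 1: UUU Phe / UGG Trp — nonsynonymous.
Codon 2: GGG Gly / GGC Gly — synonymous.
Codon 3: CAG Gln / GGA Gly — nonsynonymous.
Codon 4: ACC Thr / ACU Thr — synonymous.
Codon 5: CGA Arg / CGA Arg — identical.
Codon 6: GAG Glu / AGA Arg — nonsynonymous.
Synonymous differences: 2.

2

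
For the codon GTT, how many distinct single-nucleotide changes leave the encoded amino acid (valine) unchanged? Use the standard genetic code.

Position 1: none → 0 synonymous.
Position 2: none → 0 synonymous.
Position 3: GTC, GTA, GTG → 3 synonymous.
Total: 0 + 0 + 3 = 3.

3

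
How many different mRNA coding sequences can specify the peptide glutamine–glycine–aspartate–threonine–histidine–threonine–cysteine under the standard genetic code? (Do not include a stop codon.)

Gln: 2 codons.
Gly: 4 codons.
Asp: 2 codons.
Thr: 4 codons.
His: 2 codons.
Thr: 4 codons.
Cys: 2 codons.
2 × 4 × 2 × 4 × 2 × 4 × 2 = 1024.

1024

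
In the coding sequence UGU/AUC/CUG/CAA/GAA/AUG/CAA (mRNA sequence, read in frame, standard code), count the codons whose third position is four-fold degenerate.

1

Codon 1 UGU (Cys): third position 2-fold.
Codon 2 AUC (Ile): third position 3-fold.
Codon 3 CUG (Leu): third position 4-fold.
Codon 4 CAA (Gln): third position 2-fold.
Codon 5 GAA (Glu): third position 2-fold.
Codon 6 AUG (Met): third position 1-fold.
Codon 7 CAA (Gln): third position 2-fold.
Four-fold degenerate third positions: 1.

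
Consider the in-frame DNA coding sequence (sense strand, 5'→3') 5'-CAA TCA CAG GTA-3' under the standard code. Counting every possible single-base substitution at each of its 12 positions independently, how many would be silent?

8

Codon 1 (CAA, Gln): 1 synonymous substitution.
Codon 2 (TCA, Ser): 3 synonymous substitutions.
Codon 3 (CAG, Gln): 1 synonymous substitution.
Codon 4 (GTA, Val): 3 synonymous substitutions.
Total: 1 + 3 + 1 + 3 = 8.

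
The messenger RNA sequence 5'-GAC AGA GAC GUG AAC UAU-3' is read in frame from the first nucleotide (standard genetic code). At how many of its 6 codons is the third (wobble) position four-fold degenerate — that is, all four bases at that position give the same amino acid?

1

Codon 1 GAC (Asp): third position 2-fold.
Codon 2 AGA (Arg): third position 2-fold.
Codon 3 GAC (Asp): third position 2-fold.
Codon 4 GUG (Val): third position 4-fold.
Codon 5 AAC (Asn): third position 2-fold.
Codon 6 UAU (Tyr): third position 2-fold.
Four-fold degenerate third positions: 1.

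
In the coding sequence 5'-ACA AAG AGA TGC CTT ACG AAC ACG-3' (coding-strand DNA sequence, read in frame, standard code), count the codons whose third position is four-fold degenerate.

Codon 1 ACA (Thr): third position 4-fold.
Codon 2 AAG (Lys): third position 2-fold.
Codon 3 AGA (Arg): third position 2-fold.
Codon 4 TGC (Cys): third position 2-fold.
Codon 5 CTT (Leu): third position 4-fold.
Codon 6 ACG (Thr): third position 4-fold.
Codon 7 AAC (Asn): third position 2-fold.
Codon 8 ACG (Thr): third position 4-fold.
Four-fold degenerate third positions: 4.

4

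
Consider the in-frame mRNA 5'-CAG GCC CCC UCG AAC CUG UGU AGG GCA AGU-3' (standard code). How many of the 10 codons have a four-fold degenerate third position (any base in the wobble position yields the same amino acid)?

Codon 1 CAG (Gln): third position 2-fold.
Codon 2 GCC (Ala): third position 4-fold.
Codon 3 CCC (Pro): third position 4-fold.
Codon 4 UCG (Ser): third position 4-fold.
Codon 5 AAC (Asn): third position 2-fold.
Codon 6 CUG (Leu): third position 4-fold.
Codon 7 UGU (Cys): third position 2-fold.
Codon 8 AGG (Arg): third position 2-fold.
Codon 9 GCA (Ala): third position 4-fold.
Codon 10 AGU (Ser): third position 2-fold.
Four-fold degenerate third positions: 5.

5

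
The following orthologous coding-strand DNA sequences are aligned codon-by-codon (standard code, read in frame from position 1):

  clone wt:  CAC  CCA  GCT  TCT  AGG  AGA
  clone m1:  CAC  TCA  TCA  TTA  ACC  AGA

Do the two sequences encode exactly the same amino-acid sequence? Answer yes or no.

Codon 1: CAC His / CAC His — identical.
Codon 2: CCA Pro / TCA Ser — nonsynonymous.
Codon 3: GCT Ala / TCA Ser — nonsynonymous.
Codon 4: TCT Ser / TTA Leu — nonsynonymous.
Codon 5: AGG Arg / ACC Thr — nonsynonymous.
Codon 6: AGA Arg / AGA Arg — identical.
Nonsynonymous differences: 4 → different protein.

no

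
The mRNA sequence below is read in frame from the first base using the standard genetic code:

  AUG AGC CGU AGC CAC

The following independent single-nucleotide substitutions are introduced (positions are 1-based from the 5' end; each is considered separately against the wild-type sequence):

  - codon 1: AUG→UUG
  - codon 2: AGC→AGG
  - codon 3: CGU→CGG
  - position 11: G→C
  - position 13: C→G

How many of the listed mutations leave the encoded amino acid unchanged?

1

Codon 1: AUG (Met) → UUG (Leu) — missense.
Codon 2: AGC (Ser) → AGG (Arg) — missense.
Codon 3: CGU (Arg) → CGG (Arg) — synonymous.
Codon 4: AGC (Ser) → ACC (Thr) — missense.
Codon 5: CAC (His) → GAC (Asp) — missense.
Synonymous: 1 of 5.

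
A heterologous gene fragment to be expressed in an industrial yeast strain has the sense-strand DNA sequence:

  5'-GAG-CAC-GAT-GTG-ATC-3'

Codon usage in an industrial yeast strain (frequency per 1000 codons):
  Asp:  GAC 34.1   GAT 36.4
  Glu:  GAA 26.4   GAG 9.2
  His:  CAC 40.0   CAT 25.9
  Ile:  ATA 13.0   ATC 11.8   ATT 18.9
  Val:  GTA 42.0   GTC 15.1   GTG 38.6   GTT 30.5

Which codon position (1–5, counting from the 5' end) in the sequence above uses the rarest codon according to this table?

1

Codon 1 GAG (Glu): 9.2 per 1000.
Codon 2 CAC (His): 40.0 per 1000.
Codon 3 GAT (Asp): 36.4 per 1000.
Codon 4 GTG (Val): 38.6 per 1000.
Codon 5 ATC (Ile): 11.8 per 1000.
Lowest frequency is 9.2 at codon 1.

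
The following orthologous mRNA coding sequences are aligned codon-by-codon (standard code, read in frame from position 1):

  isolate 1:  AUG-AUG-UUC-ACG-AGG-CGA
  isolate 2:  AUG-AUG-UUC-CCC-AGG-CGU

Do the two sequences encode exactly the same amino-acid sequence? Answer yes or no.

Codon 1: AUG Met / AUG Met — identical.
Codon 2: AUG Met / AUG Met — identical.
Codon 3: UUC Phe / UUC Phe — identical.
Codon 4: ACG Thr / CCC Pro — nonsynonymous.
Codon 5: AGG Arg / AGG Arg — identical.
Codon 6: CGA Arg / CGU Arg — synonymous.
Nonsynonymous differences: 1 → different protein.

no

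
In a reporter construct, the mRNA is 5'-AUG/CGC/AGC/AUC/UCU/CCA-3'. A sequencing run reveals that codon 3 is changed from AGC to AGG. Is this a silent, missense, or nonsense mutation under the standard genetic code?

missense

Position 9 falls in codon 3: AGC → Ser.
After the substitution the codon is AGG → Arg.
Ser ≠ Arg, so this is a missense mutation.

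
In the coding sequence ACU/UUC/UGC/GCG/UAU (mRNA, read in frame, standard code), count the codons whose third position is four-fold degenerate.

2

Codon 1 ACU (Thr): third position 4-fold.
Codon 2 UUC (Phe): third position 2-fold.
Codon 3 UGC (Cys): third position 2-fold.
Codon 4 GCG (Ala): third position 4-fold.
Codon 5 UAU (Tyr): third position 2-fold.
Four-fold degenerate third positions: 2.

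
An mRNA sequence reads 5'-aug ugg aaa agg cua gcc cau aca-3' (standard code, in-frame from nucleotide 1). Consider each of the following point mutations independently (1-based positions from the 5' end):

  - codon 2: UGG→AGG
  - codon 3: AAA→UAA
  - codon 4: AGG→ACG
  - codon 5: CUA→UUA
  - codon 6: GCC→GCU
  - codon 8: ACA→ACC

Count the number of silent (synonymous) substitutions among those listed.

3

Codon 2: UGG (Trp) → AGG (Arg) — missense.
Codon 3: AAA (Lys) → UAA (Stop) — nonsense.
Codon 4: AGG (Arg) → ACG (Thr) — missense.
Codon 5: CUA (Leu) → UUA (Leu) — synonymous.
Codon 6: GCC (Ala) → GCU (Ala) — synonymous.
Codon 8: ACA (Thr) → ACC (Thr) — synonymous.
Synonymous: 3 of 6.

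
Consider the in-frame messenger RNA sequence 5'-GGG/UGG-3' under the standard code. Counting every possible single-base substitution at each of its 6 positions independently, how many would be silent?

3

Codon 1 (GGG, Gly): 3 synonymous substitutions.
Codon 2 (UGG, Trp): 0 synonymous substitutions.
Total: 3 + 0 = 3.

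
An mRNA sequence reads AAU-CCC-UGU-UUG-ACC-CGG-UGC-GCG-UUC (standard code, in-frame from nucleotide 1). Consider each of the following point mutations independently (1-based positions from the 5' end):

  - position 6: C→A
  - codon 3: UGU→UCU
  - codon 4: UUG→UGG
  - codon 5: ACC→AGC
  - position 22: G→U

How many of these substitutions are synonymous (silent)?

1

Codon 2: CCC (Pro) → CCA (Pro) — synonymous.
Codon 3: UGU (Cys) → UCU (Ser) — missense.
Codon 4: UUG (Leu) → UGG (Trp) — missense.
Codon 5: ACC (Thr) → AGC (Ser) — missense.
Codon 8: GCG (Ala) → UCG (Ser) — missense.
Synonymous: 1 of 5.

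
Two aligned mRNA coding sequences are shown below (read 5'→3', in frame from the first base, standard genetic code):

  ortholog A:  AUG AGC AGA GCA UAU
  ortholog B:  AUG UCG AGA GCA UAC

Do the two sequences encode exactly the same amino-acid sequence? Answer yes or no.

yes

Codon 1: AUG Met / AUG Met — identical.
Codon 2: AGC Ser / UCG Ser — synonymous.
Codon 3: AGA Arg / AGA Arg — identical.
Codon 4: GCA Ala / GCA Ala — identical.
Codon 5: UAU Tyr / UAC Tyr — synonymous.
Nonsynonymous differences: 0 → same protein.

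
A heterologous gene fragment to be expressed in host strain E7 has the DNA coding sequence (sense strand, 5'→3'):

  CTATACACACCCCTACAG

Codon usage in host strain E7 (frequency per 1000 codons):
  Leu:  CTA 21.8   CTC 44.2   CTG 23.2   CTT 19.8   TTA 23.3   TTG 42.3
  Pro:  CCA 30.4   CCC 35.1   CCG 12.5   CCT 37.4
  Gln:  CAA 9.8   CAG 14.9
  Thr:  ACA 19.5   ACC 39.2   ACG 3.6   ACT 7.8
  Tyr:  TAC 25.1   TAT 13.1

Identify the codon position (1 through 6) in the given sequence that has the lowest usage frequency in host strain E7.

Codon 1 CTA (Leu): 21.8 per 1000.
Codon 2 TAC (Tyr): 25.1 per 1000.
Codon 3 ACA (Thr): 19.5 per 1000.
Codon 4 CCC (Pro): 35.1 per 1000.
Codon 5 CTA (Leu): 21.8 per 1000.
Codon 6 CAG (Gln): 14.9 per 1000.
Lowest frequency is 14.9 at codon 6.

6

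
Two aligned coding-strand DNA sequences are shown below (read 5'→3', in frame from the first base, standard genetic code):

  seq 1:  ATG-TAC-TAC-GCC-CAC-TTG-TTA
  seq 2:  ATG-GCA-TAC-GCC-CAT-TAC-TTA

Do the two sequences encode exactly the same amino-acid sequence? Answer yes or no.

Codon 1: ATG Met / ATG Met — identical.
Codon 2: TAC Tyr / GCA Ala — nonsynonymous.
Codon 3: TAC Tyr / TAC Tyr — identical.
Codon 4: GCC Ala / GCC Ala — identical.
Codon 5: CAC His / CAT His — synonymous.
Codon 6: TTG Leu / TAC Tyr — nonsynonymous.
Codon 7: TTA Leu / TTA Leu — identical.
Nonsynonymous differences: 2 → different protein.

no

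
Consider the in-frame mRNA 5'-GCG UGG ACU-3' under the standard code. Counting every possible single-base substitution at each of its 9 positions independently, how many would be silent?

Codon 1 (GCG, Ala): 3 synonymous substitutions.
Codon 2 (UGG, Trp): 0 synonymous substitutions.
Codon 3 (ACU, Thr): 3 synonymous substitutions.
Total: 3 + 0 + 3 = 6.

6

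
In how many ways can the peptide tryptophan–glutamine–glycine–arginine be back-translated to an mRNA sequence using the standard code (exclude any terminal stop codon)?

48

Trp: 1 codon.
Gln: 2 codons.
Gly: 4 codons.
Arg: 6 codons.
1 × 2 × 4 × 6 = 48.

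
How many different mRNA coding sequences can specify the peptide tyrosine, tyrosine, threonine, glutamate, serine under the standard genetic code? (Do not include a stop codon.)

192

Tyr: 2 codons.
Tyr: 2 codons.
Thr: 4 codons.
Glu: 2 codons.
Ser: 6 codons.
2 × 2 × 4 × 2 × 6 = 192.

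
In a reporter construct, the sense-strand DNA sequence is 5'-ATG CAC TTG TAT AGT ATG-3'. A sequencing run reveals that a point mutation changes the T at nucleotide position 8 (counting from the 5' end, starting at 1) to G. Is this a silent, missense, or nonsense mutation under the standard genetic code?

missense

Position 8 falls in codon 3: TTG → Leu.
After the substitution the codon is TGG → Trp.
Leu ≠ Trp, so this is a missense mutation.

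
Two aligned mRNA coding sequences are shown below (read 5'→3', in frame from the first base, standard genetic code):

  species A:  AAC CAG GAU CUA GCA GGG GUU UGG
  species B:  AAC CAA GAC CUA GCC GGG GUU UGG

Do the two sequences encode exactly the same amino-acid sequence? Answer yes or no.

Codon 1: AAC Asn / AAC Asn — identical.
Codon 2: CAG Gln / CAA Gln — synonymous.
Codon 3: GAU Asp / GAC Asp — synonymous.
Codon 4: CUA Leu / CUA Leu — identical.
Codon 5: GCA Ala / GCC Ala — synonymous.
Codon 6: GGG Gly / GGG Gly — identical.
Codon 7: GUU Val / GUU Val — identical.
Codon 8: UGG Trp / UGG Trp — identical.
Nonsynonymous differences: 0 → same protein.

yes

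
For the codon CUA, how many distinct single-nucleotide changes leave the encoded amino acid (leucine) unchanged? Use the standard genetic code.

Position 1: UUA → 1 synonymous.
Position 2: none → 0 synonymous.
Position 3: CUU, CUC, CUG → 3 synonymous.
Total: 1 + 0 + 3 = 4.

4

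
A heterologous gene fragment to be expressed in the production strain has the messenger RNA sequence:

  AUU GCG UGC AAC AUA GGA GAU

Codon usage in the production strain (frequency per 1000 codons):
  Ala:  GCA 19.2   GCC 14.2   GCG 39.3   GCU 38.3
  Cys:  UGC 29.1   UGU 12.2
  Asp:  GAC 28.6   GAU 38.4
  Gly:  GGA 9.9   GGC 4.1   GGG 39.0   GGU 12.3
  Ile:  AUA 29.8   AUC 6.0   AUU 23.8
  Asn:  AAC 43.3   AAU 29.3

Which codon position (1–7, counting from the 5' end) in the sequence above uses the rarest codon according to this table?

6

Codon 1 AUU (Ile): 23.8 per 1000.
Codon 2 GCG (Ala): 39.3 per 1000.
Codon 3 UGC (Cys): 29.1 per 1000.
Codon 4 AAC (Asn): 43.3 per 1000.
Codon 5 AUA (Ile): 29.8 per 1000.
Codon 6 GGA (Gly): 9.9 per 1000.
Codon 7 GAU (Asp): 38.4 per 1000.
Lowest frequency is 9.9 at codon 6.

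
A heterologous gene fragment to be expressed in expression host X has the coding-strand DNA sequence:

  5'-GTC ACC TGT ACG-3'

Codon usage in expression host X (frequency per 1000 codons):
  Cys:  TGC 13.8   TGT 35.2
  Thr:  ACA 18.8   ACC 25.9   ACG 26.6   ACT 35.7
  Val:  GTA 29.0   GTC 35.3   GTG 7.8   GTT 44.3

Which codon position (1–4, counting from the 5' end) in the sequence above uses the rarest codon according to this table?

2

Codon 1 GTC (Val): 35.3 per 1000.
Codon 2 ACC (Thr): 25.9 per 1000.
Codon 3 TGT (Cys): 35.2 per 1000.
Codon 4 ACG (Thr): 26.6 per 1000.
Lowest frequency is 25.9 at codon 2.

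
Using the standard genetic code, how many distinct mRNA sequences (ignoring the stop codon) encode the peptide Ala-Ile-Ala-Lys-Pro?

Ala: 4 codons.
Ile: 3 codons.
Ala: 4 codons.
Lys: 2 codons.
Pro: 4 codons.
4 × 3 × 4 × 2 × 4 = 384.

384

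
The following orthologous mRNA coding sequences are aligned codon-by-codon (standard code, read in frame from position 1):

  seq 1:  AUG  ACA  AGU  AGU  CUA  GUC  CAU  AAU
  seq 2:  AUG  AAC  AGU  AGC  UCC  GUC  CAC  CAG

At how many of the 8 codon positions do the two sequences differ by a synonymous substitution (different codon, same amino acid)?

Codon 1: AUG Met / AUG Met — identical.
Codon 2: ACA Thr / AAC Asn — nonsynonymous.
Codon 3: AGU Ser / AGU Ser — identical.
Codon 4: AGU Ser / AGC Ser — synonymous.
Codon 5: CUA Leu / UCC Ser — nonsynonymous.
Codon 6: GUC Val / GUC Val — identical.
Codon 7: CAU His / CAC His — synonymous.
Codon 8: AAU Asn / CAG Gln — nonsynonymous.
Synonymous differences: 2.

2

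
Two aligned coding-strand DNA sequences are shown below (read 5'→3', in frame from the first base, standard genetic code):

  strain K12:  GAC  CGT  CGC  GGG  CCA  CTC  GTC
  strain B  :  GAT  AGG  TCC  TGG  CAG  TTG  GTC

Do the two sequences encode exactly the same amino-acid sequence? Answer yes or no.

Codon 1: GAC Asp / GAT Asp — synonymous.
Codon 2: CGT Arg / AGG Arg — synonymous.
Codon 3: CGC Arg / TCC Ser — nonsynonymous.
Codon 4: GGG Gly / TGG Trp — nonsynonymous.
Codon 5: CCA Pro / CAG Gln — nonsynonymous.
Codon 6: CTC Leu / TTG Leu — synonymous.
Codon 7: GTC Val / GTC Val — identical.
Nonsynonymous differences: 3 → different protein.

no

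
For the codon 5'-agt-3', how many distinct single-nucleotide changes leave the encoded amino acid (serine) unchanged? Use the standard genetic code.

Position 1: none → 0 synonymous.
Position 2: none → 0 synonymous.
Position 3: AGC → 1 synonymous.
Total: 0 + 0 + 1 = 1.

1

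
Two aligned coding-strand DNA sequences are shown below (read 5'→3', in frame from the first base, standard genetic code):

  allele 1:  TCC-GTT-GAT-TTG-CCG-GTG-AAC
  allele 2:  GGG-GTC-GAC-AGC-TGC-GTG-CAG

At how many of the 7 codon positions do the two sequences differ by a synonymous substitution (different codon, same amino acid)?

2

Codon 1: TCC Ser / GGG Gly — nonsynonymous.
Codon 2: GTT Val / GTC Val — synonymous.
Codon 3: GAT Asp / GAC Asp — synonymous.
Codon 4: TTG Leu / AGC Ser — nonsynonymous.
Codon 5: CCG Pro / TGC Cys — nonsynonymous.
Codon 6: GTG Val / GTG Val — identical.
Codon 7: AAC Asn / CAG Gln — nonsynonymous.
Synonymous differences: 2.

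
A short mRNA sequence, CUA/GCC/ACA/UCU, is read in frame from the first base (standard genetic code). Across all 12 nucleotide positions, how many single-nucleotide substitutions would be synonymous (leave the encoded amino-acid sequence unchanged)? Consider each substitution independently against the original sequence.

Codon 1 (CUA, Leu): 4 synonymous substitutions.
Codon 2 (GCC, Ala): 3 synonymous substitutions.
Codon 3 (ACA, Thr): 3 synonymous substitutions.
Codon 4 (UCU, Ser): 3 synonymous substitutions.
Total: 4 + 3 + 3 + 3 = 13.

13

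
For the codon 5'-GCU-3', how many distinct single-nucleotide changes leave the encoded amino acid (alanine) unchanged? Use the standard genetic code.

3

Position 1: none → 0 synonymous.
Position 2: none → 0 synonymous.
Position 3: GCC, GCA, GCG → 3 synonymous.
Total: 0 + 0 + 3 = 3.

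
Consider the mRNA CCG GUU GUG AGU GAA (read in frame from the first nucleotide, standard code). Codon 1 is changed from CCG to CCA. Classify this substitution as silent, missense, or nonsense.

silent

Position 3 falls in codon 1: CCG → Pro.
After the substitution the codon is CCA → Pro.
Both encode Pro, so the change is synonymous.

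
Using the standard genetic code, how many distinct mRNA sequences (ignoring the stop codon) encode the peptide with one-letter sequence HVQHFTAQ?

His: 2 codons.
Val: 4 codons.
Gln: 2 codons.
His: 2 codons.
Phe: 2 codons.
Thr: 4 codons.
Ala: 4 codons.
Gln: 2 codons.
2 × 4 × 2 × 2 × 2 × 4 × 4 × 2 = 2048.

2048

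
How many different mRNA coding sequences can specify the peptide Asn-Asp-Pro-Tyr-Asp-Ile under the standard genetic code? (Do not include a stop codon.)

192

Asn: 2 codons.
Asp: 2 codons.
Pro: 4 codons.
Tyr: 2 codons.
Asp: 2 codons.
Ile: 3 codons.
2 × 2 × 4 × 2 × 2 × 3 = 192.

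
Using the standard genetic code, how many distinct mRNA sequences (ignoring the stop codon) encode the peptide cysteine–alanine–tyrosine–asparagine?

Cys: 2 codons.
Ala: 4 codons.
Tyr: 2 codons.
Asn: 2 codons.
2 × 4 × 2 × 2 = 32.

32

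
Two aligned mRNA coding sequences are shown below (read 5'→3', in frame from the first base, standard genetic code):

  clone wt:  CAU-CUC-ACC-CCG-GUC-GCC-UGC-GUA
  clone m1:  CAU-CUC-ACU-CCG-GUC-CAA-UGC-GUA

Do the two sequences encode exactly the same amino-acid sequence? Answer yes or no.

Codon 1: CAU His / CAU His — identical.
Codon 2: CUC Leu / CUC Leu — identical.
Codon 3: ACC Thr / ACU Thr — synonymous.
Codon 4: CCG Pro / CCG Pro — identical.
Codon 5: GUC Val / GUC Val — identical.
Codon 6: GCC Ala / CAA Gln — nonsynonymous.
Codon 7: UGC Cys / UGC Cys — identical.
Codon 8: GUA Val / GUA Val — identical.
Nonsynonymous differences: 1 → different protein.

no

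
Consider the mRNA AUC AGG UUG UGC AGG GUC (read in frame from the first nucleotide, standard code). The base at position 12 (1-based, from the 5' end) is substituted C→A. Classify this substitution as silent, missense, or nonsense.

Position 12 falls in codon 4: UGC → Cys.
After the substitution the codon is UGA → Stop.
The new codon is a stop codon, so this is a nonsense mutation.

nonsense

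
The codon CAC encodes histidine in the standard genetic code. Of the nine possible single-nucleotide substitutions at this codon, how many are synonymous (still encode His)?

Position 1: none → 0 synonymous.
Position 2: none → 0 synonymous.
Position 3: CAT → 1 synonymous.
Total: 0 + 0 + 1 = 1.

1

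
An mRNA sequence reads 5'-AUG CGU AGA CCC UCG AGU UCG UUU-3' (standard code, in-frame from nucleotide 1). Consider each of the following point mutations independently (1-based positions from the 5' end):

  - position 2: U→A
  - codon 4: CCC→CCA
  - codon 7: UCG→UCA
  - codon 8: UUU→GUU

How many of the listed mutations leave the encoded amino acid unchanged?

Codon 1: AUG (Met) → AAG (Lys) — missense.
Codon 4: CCC (Pro) → CCA (Pro) — synonymous.
Codon 7: UCG (Ser) → UCA (Ser) — synonymous.
Codon 8: UUU (Phe) → GUU (Val) — missense.
Synonymous: 2 of 4.

2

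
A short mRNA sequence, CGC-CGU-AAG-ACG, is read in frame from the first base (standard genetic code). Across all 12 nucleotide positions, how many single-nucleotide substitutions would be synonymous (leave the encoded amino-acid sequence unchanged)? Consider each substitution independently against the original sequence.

10

Codon 1 (CGC, Arg): 3 synonymous substitutions.
Codon 2 (CGU, Arg): 3 synonymous substitutions.
Codon 3 (AAG, Lys): 1 synonymous substitution.
Codon 4 (ACG, Thr): 3 synonymous substitutions.
Total: 3 + 3 + 1 + 3 = 10.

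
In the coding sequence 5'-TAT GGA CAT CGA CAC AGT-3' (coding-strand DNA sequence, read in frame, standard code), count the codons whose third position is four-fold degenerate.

2

Codon 1 TAT (Tyr): third position 2-fold.
Codon 2 GGA (Gly): third position 4-fold.
Codon 3 CAT (His): third position 2-fold.
Codon 4 CGA (Arg): third position 4-fold.
Codon 5 CAC (His): third position 2-fold.
Codon 6 AGT (Ser): third position 2-fold.
Four-fold degenerate third positions: 2.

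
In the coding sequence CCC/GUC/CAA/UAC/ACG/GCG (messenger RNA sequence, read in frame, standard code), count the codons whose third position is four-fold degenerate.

Codon 1 CCC (Pro): third position 4-fold.
Codon 2 GUC (Val): third position 4-fold.
Codon 3 CAA (Gln): third position 2-fold.
Codon 4 UAC (Tyr): third position 2-fold.
Codon 5 ACG (Thr): third position 4-fold.
Codon 6 GCG (Ala): third position 4-fold.
Four-fold degenerate third positions: 4.

4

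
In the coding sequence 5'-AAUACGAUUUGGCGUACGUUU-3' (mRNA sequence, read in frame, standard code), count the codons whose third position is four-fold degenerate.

Codon 1 AAU (Asn): third position 2-fold.
Codon 2 ACG (Thr): third position 4-fold.
Codon 3 AUU (Ile): third position 3-fold.
Codon 4 UGG (Trp): third position 1-fold.
Codon 5 CGU (Arg): third position 4-fold.
Codon 6 ACG (Thr): third position 4-fold.
Codon 7 UUU (Phe): third position 2-fold.
Four-fold degenerate third positions: 3.

3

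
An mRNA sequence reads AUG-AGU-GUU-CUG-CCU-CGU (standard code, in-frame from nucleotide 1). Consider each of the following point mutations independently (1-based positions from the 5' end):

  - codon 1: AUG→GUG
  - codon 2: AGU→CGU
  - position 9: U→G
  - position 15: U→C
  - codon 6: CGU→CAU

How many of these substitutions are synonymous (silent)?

2

Codon 1: AUG (Met) → GUG (Val) — missense.
Codon 2: AGU (Ser) → CGU (Arg) — missense.
Codon 3: GUU (Val) → GUG (Val) — synonymous.
Codon 5: CCU (Pro) → CCC (Pro) — synonymous.
Codon 6: CGU (Arg) → CAU (His) — missense.
Synonymous: 2 of 5.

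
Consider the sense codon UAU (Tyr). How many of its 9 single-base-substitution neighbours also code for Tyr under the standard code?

1

Position 1: none → 0 synonymous.
Position 2: none → 0 synonymous.
Position 3: UAC → 1 synonymous.
Total: 0 + 0 + 1 = 1.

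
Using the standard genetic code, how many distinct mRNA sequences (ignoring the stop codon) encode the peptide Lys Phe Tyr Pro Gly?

Lys: 2 codons.
Phe: 2 codons.
Tyr: 2 codons.
Pro: 4 codons.
Gly: 4 codons.
2 × 2 × 2 × 4 × 4 = 128.

128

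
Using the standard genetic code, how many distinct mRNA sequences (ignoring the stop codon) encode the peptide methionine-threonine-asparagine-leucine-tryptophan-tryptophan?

48

Met: 1 codon.
Thr: 4 codons.
Asn: 2 codons.
Leu: 6 codons.
Trp: 1 codon.
Trp: 1 codon.
1 × 4 × 2 × 6 × 1 × 1 = 48.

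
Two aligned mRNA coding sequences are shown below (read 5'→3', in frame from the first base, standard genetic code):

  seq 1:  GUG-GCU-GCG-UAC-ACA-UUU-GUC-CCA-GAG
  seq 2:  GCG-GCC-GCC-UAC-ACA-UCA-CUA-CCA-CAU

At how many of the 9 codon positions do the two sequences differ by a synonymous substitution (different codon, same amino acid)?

Codon 1: GUG Val / GCG Ala — nonsynonymous.
Codon 2: GCU Ala / GCC Ala — synonymous.
Codon 3: GCG Ala / GCC Ala — synonymous.
Codon 4: UAC Tyr / UAC Tyr — identical.
Codon 5: ACA Thr / ACA Thr — identical.
Codon 6: UUU Phe / UCA Ser — nonsynonymous.
Codon 7: GUC Val / CUA Leu — nonsynonymous.
Codon 8: CCA Pro / CCA Pro — identical.
Codon 9: GAG Glu / CAU His — nonsynonymous.
Synonymous differences: 2.

2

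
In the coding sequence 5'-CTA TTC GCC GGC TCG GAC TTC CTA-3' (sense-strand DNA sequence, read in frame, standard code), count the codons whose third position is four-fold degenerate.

Codon 1 CTA (Leu): third position 4-fold.
Codon 2 TTC (Phe): third position 2-fold.
Codon 3 GCC (Ala): third position 4-fold.
Codon 4 GGC (Gly): third position 4-fold.
Codon 5 TCG (Ser): third position 4-fold.
Codon 6 GAC (Asp): third position 2-fold.
Codon 7 TTC (Phe): third position 2-fold.
Codon 8 CTA (Leu): third position 4-fold.
Four-fold degenerate third positions: 5.

5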